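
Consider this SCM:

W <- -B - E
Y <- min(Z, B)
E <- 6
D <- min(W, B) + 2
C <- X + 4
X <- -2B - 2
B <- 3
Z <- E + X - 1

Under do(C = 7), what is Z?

-3

Intervening sets C = 7 and removes its equation (C <- X + 4).
No directed path runs from C to Z, so Z keeps its natural value.
X = -2B - 2  [with B=3]  = -8
Z = E + X - 1  [with E=6, X=-8]  = -3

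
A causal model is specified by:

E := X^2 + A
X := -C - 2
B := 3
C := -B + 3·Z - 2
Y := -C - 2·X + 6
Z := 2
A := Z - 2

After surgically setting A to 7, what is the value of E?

16

Intervening sets A = 7 and removes its equation (A := Z - 2).
C = -B + 3·Z - 2  [with B=3, Z=2]  = 1
X = -C - 2  [with C=1]  = -3
E = X^2 + A  [with X=-3, A=7]  = 16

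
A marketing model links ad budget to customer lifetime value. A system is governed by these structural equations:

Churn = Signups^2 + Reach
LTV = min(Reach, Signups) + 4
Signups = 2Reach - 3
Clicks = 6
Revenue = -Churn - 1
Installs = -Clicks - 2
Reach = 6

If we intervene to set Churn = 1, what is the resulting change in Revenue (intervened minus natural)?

86

The intervention breaks the incoming arrows to Churn: Churn = Signups^2 + Reach no longer applies, and Churn = 1.
Revenue = -Churn - 1  [with Churn=1]  = -2
Without intervention: Signups = 2Reach - 3  [with Reach=6]  = 9; Churn = Signups^2 + Reach  [with Signups=9, Reach=6]  = 87; Revenue = -Churn - 1  [with Churn=87]  = -88.
Change = -2 − (-88) = 86.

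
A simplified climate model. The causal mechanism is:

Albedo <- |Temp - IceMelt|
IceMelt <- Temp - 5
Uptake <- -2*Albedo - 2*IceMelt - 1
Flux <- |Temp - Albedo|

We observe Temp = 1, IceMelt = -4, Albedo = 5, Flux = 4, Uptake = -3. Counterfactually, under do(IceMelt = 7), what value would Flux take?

Under do(IceMelt=7), the mechanism IceMelt <- Temp - 5 is discarded; IceMelt is fixed at 7.
Albedo = |Temp - IceMelt|  [with Temp=1, IceMelt=7]  = 6
Flux = |Temp - Albedo|  [with Temp=1, Albedo=6]  = 5

5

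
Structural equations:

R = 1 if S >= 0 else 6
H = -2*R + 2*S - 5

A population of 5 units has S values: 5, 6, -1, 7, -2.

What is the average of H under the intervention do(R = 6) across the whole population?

-11

Every unit gets R=6 under the intervention. H values become -7, -5, -19, -3, -21; E[H|do(R=6)] = -11.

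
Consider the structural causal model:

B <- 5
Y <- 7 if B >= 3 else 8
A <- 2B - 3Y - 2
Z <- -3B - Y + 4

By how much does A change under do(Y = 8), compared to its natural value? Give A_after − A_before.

The intervention breaks the incoming arrows to Y: Y <- 7 if B >= 3 else 8 no longer applies, and Y = 8.
A = 2B - 3Y - 2  [with B=5, Y=8]  = -16
Without intervention: Y = 7 if B >= 3 else 8  [with B=5]  = 7; A = 2B - 3Y - 2  [with B=5, Y=7]  = -13.
Change = -16 − (-13) = -3.

-3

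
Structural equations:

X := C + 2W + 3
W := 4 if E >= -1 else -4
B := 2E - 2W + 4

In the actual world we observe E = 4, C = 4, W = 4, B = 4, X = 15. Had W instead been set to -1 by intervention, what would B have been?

The intervention breaks the incoming arrows to W: W := 4 if E >= -1 else -4 no longer applies, and W = -1.
B = 2E - 2W + 4  [with E=4, W=-1]  = 14

14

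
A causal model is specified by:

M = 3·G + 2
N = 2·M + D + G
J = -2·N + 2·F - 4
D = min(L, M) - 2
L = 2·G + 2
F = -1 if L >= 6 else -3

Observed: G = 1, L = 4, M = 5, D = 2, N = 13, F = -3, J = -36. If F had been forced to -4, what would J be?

Intervening sets F = -4 and removes its equation (F = -1 if L >= 6 else -3).
L = 2·G + 2  [with G=1]  = 4
M = 3·G + 2  [with G=1]  = 5
D = min(L, M) - 2  [with L=4, M=5]  = 2
N = 2·M + D + G  [with M=5, D=2, G=1]  = 13
J = -2·N + 2·F - 4  [with N=13, F=-4]  = -38

-38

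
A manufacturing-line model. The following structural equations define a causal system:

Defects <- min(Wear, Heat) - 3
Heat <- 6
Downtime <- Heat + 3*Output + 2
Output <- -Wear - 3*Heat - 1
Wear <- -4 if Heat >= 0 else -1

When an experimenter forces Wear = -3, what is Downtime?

-40

do(Wear=-3) replaces the equation Wear <- -4 if Heat >= 0 else -1 with the constant Wear = -3.
Output = -Wear - 3*Heat - 1  [with Wear=-3, Heat=6]  = -16
Downtime = Heat + 3*Output + 2  [with Heat=6, Output=-16]  = -40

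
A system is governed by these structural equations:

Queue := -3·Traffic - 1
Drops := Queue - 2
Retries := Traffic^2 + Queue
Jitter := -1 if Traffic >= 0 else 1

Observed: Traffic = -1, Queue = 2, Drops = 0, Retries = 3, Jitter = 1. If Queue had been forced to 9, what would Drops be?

7

The intervention breaks the incoming arrows to Queue: Queue := -3·Traffic - 1 no longer applies, and Queue = 9.
Drops = Queue - 2  [with Queue=9]  = 7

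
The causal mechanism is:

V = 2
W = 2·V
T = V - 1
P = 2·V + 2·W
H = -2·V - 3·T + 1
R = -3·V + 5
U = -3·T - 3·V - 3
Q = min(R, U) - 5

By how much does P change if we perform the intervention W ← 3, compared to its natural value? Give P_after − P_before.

Under do(W=3), the mechanism W = 2·V is discarded; W is fixed at 3.
P = 2·V + 2·W  [with V=2, W=3]  = 10
Without intervention: W = 2·V  [with V=2]  = 4; P = 2·V + 2·W  [with V=2, W=4]  = 12.
Change = 10 − 12 = -2.

-2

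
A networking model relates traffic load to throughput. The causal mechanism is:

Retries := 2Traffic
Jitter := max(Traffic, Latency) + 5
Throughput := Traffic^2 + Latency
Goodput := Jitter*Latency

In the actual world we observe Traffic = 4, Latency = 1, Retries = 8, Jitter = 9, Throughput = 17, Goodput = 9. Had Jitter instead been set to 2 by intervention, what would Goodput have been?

Under do(Jitter=2), the mechanism Jitter := max(Traffic, Latency) + 5 is discarded; Jitter is fixed at 2.
Goodput = Jitter*Latency  [with Jitter=2, Latency=1]  = 2

2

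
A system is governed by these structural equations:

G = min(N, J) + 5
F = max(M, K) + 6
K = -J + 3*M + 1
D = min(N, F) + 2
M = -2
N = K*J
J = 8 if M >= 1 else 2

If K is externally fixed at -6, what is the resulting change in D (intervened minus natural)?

The intervention breaks the incoming arrows to K: K = -J + 3*M + 1 no longer applies, and K = -6.
J = 8 if M >= 1 else 2  [with M=-2]  = 2
N = K*J  [with K=-6, J=2]  = -12
F = max(M, K) + 6  [with M=-2, K=-6]  = 4
D = min(N, F) + 2  [with N=-12, F=4]  = -10
Without intervention: J = 8 if M >= 1 else 2  [with M=-2]  = 2; K = -J + 3*M + 1  [with J=2, M=-2]  = -7; N = K*J  [with K=-7, J=2]  = -14; F = max(M, K) + 6  [with M=-2, K=-7]  = 4; D = min(N, F) + 2  [with N=-14, F=4]  = -12.
Change = -10 − (-12) = 2.

2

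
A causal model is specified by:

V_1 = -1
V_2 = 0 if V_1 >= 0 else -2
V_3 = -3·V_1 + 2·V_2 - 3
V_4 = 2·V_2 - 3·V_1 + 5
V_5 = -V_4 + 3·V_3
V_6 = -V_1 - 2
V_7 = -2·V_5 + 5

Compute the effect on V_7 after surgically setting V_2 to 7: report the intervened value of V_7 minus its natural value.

Under do(V_2=7), the mechanism V_2 = 0 if V_1 >= 0 else -2 is discarded; V_2 is fixed at 7.
V_3 = -3·V_1 + 2·V_2 - 3  [with V_1=-1, V_2=7]  = 14
V_4 = 2·V_2 - 3·V_1 + 5  [with V_2=7, V_1=-1]  = 22
V_5 = -V_4 + 3·V_3  [with V_4=22, V_3=14]  = 20
V_7 = -2·V_5 + 5  [with V_5=20]  = -35
Without intervention: V_2 = 0 if V_1 >= 0 else -2  [with V_1=-1]  = -2; V_3 = -3·V_1 + 2·V_2 - 3  [with V_1=-1, V_2=-2]  = -4; V_4 = 2·V_2 - 3·V_1 + 5  [with V_2=-2, V_1=-1]  = 4; V_5 = -V_4 + 3·V_3  [with V_4=4, V_3=-4]  = -16; V_7 = -2·V_5 + 5  [with V_5=-16]  = 37.
Change = -35 − 37 = -72.

-72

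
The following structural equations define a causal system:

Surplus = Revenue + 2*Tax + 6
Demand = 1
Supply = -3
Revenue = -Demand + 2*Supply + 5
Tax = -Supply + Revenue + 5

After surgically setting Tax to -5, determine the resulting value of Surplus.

-6

Intervening sets Tax = -5 and removes its equation (Tax = -Supply + Revenue + 5).
Revenue = -Demand + 2*Supply + 5  [with Demand=1, Supply=-3]  = -2
Surplus = Revenue + 2*Tax + 6  [with Revenue=-2, Tax=-5]  = -6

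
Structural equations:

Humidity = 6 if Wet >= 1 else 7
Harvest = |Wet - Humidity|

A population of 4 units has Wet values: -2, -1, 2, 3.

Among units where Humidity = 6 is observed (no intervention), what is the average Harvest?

3.5

Conditioning on Humidity=6 selects the 2 unit(s) with Wet ∈ {2, 3}. Their Harvest values: 4, 3. Mean = 3.5.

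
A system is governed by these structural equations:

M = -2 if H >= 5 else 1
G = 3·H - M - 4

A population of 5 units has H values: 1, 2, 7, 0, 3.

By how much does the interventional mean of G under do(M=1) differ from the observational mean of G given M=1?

The intervention sets M=1 in all 5 units regardless of H. Recomputing G per unit gives -2, 1, 16, -5, 4; average 2.8.
Conditioning on M=1 selects the 4 unit(s) with H ∈ {1, 2, 0, 3}. Their G values: -2, 1, -5, 4. Mean = -0.5.
Difference = 2.8 − (-0.5) = 3.3.

3.3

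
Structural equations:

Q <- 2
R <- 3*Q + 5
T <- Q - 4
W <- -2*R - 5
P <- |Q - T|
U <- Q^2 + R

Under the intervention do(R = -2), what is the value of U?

2

Under do(R=-2), the mechanism R <- 3*Q + 5 is discarded; R is fixed at -2.
U = Q^2 + R  [with Q=2, R=-2]  = 2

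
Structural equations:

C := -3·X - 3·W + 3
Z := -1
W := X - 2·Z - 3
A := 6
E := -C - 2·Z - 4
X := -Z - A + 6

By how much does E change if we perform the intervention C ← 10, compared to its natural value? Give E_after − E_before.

-10

The intervention breaks the incoming arrows to C: C := -3·X - 3·W + 3 no longer applies, and C = 10.
E = -C - 2·Z - 4  [with C=10, Z=-1]  = -12
Without intervention: X = -Z - A + 6  [with Z=-1, A=6]  = 1; W = X - 2·Z - 3  [with X=1, Z=-1]  = 0; C = -3·X - 3·W + 3  [with X=1, W=0]  = 0; E = -C - 2·Z - 4  [with C=0, Z=-1]  = -2.
Change = -12 − (-2) = -10.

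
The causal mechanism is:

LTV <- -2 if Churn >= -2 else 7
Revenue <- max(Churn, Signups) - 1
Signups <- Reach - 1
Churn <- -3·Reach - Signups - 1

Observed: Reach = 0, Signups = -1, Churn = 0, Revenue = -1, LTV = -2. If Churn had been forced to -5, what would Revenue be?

-2

The intervention breaks the incoming arrows to Churn: Churn <- -3·Reach - Signups - 1 no longer applies, and Churn = -5.
Signups = Reach - 1  [with Reach=0]  = -1
Revenue = max(Churn, Signups) - 1  [with Churn=-5, Signups=-1]  = -2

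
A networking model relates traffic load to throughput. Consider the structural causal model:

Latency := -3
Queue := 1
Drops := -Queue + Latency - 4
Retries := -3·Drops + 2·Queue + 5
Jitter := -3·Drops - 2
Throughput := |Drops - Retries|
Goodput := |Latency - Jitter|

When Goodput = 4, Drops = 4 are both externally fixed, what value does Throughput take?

Setting Goodput = 4, Drops = 4 by intervention discards those variables' equations.
Retries = -3·Drops + 2·Queue + 5  [with Drops=4, Queue=1]  = -5
Throughput = |Drops - Retries|  [with Drops=4, Retries=-5]  = 9

9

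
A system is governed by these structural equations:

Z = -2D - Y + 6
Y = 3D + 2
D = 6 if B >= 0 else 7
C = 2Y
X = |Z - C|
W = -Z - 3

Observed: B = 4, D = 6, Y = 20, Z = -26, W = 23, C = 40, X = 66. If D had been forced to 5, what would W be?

18

do(D=5) replaces the equation D = 6 if B >= 0 else 7 with the constant D = 5.
Y = 3D + 2  [with D=5]  = 17
Z = -2D - Y + 6  [with D=5, Y=17]  = -21
W = -Z - 3  [with Z=-21]  = 18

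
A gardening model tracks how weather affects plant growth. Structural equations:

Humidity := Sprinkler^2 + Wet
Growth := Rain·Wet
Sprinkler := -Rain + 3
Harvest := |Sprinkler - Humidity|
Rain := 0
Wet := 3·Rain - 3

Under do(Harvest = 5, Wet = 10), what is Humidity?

Under do(Harvest = 5, Wet = 10), each intervened variable's structural equation is replaced by its fixed value.
Sprinkler = -Rain + 3  [with Rain=0]  = 3
Humidity = Sprinkler^2 + Wet  [with Sprinkler=3, Wet=10]  = 19

19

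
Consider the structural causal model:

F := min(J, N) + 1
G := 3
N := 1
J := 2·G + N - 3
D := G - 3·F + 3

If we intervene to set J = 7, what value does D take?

0

do(J=7) replaces the equation J := 2·G + N - 3 with the constant J = 7.
F = min(J, N) + 1  [with J=7, N=1]  = 2
D = G - 3·F + 3  [with G=3, F=2]  = 0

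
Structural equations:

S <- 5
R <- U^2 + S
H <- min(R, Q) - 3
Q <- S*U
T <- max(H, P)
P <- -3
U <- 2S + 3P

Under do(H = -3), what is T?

-3

Intervening sets H = -3 and removes its equation (H <- min(R, Q) - 3).
T = max(H, P)  [with H=-3, P=-3]  = -3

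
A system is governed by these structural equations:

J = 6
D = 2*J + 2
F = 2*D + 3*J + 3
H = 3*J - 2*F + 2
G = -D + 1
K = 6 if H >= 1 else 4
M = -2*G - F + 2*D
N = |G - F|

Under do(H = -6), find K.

4

Under do(H=-6), the mechanism H = 3*J - 2*F + 2 is discarded; H is fixed at -6.
K = 6 if H >= 1 else 4  [with H=-6]  = 4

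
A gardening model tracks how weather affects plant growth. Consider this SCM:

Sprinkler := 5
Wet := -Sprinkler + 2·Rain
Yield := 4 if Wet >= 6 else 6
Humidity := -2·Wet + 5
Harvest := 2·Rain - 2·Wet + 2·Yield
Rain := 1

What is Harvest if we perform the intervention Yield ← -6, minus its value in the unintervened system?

The intervention breaks the incoming arrows to Yield: Yield := 4 if Wet >= 6 else 6 no longer applies, and Yield = -6.
Wet = -Sprinkler + 2·Rain  [with Sprinkler=5, Rain=1]  = -3
Harvest = 2·Rain - 2·Wet + 2·Yield  [with Rain=1, Wet=-3, Yield=-6]  = -4
Without intervention: Wet = -Sprinkler + 2·Rain  [with Sprinkler=5, Rain=1]  = -3; Yield = 4 if Wet >= 6 else 6  [with Wet=-3]  = 6; Harvest = 2·Rain - 2·Wet + 2·Yield  [with Rain=1, Wet=-3, Yield=6]  = 20.
Change = -4 − 20 = -24.

-24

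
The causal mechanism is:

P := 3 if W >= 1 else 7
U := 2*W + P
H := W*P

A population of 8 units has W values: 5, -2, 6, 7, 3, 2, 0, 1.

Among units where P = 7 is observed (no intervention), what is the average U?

5

Observing P=7 restricts to units where P's equation naturally yields 7: W ∈ {-2, 0}. In that subpopulation U = 3, 7, mean 5.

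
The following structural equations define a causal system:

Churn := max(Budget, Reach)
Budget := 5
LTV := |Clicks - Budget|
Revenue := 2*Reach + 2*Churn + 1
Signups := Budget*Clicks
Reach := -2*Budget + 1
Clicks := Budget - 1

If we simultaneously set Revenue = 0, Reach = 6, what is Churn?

6

The joint intervention fixes Revenue = 0, Reach = 6, removing each variable's own equation.
Churn = max(Budget, Reach)  [with Budget=5, Reach=6]  = 6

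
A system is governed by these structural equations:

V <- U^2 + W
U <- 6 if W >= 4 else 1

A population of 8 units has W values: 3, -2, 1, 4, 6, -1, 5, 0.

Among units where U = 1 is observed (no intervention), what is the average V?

1.2

Observing U=1 restricts to units where U's equation naturally yields 1: W ∈ {3, -2, 1, -1, 0}. In that subpopulation V = 4, -1, 2, 0, 1, mean 1.2.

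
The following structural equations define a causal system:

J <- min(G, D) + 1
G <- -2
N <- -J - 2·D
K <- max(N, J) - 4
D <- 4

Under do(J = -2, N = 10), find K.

Setting J = -2, N = 10 by intervention discards those variables' equations.
K = max(N, J) - 4  [with N=10, J=-2]  = 6

6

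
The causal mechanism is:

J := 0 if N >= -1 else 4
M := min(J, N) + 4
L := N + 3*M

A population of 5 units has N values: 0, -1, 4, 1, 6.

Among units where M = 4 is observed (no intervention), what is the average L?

14.75

Conditioning on M=4 selects the 4 unit(s) with N ∈ {0, 4, 1, 6}. Their L values: 12, 16, 13, 18. Mean = 14.75.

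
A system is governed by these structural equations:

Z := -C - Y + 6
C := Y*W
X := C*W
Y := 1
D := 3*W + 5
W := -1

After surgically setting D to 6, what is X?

do(D=6) replaces the equation D := 3*W + 5 with the constant D = 6.
Since X is not a descendant of the intervened variable, it is unaffected.
C = Y*W  [with Y=1, W=-1]  = -1
X = C*W  [with C=-1, W=-1]  = 1

1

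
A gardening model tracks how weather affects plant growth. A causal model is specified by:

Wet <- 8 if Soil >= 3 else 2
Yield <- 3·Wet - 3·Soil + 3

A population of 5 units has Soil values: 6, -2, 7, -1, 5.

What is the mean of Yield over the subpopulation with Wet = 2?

Conditioning on Wet=2 selects the 2 unit(s) with Soil ∈ {-2, -1}. Their Yield values: 15, 12. Mean = 13.5.

13.5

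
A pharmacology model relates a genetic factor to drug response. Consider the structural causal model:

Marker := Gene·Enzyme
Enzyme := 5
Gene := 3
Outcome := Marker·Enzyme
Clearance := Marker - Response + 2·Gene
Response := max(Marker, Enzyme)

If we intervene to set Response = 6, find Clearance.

Intervening sets Response = 6 and removes its equation (Response := max(Marker, Enzyme)).
Marker = Gene·Enzyme  [with Gene=3, Enzyme=5]  = 15
Clearance = Marker - Response + 2·Gene  [with Marker=15, Response=6, Gene=3]  = 15

15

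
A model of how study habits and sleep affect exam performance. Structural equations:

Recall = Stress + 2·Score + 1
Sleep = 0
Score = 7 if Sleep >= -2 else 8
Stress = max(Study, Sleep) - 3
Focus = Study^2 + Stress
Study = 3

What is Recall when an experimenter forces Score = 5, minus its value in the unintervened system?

The intervention breaks the incoming arrows to Score: Score = 7 if Sleep >= -2 else 8 no longer applies, and Score = 5.
Stress = max(Study, Sleep) - 3  [with Study=3, Sleep=0]  = 0
Recall = Stress + 2·Score + 1  [with Stress=0, Score=5]  = 11
Without intervention: Stress = max(Study, Sleep) - 3  [with Study=3, Sleep=0]  = 0; Score = 7 if Sleep >= -2 else 8  [with Sleep=0]  = 7; Recall = Stress + 2·Score + 1  [with Stress=0, Score=7]  = 15.
Change = 11 − 15 = -4.

-4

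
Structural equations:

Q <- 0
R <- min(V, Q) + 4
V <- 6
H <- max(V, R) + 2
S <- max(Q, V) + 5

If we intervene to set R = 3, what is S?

11

Under do(R=3), the mechanism R <- min(V, Q) + 4 is discarded; R is fixed at 3.
Since S is not a descendant of the intervened variable, it is unaffected.
S = max(Q, V) + 5  [with Q=0, V=6]  = 11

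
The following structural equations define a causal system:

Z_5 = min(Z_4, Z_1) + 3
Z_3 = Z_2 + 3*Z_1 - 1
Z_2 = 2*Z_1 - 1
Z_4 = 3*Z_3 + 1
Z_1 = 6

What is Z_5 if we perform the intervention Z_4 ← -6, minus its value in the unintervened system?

-12

Intervening sets Z_4 = -6 and removes its equation (Z_4 = 3*Z_3 + 1).
Z_5 = min(Z_4, Z_1) + 3  [with Z_4=-6, Z_1=6]  = -3
Without intervention: Z_2 = 2*Z_1 - 1  [with Z_1=6]  = 11; Z_3 = Z_2 + 3*Z_1 - 1  [with Z_2=11, Z_1=6]  = 28; Z_4 = 3*Z_3 + 1  [with Z_3=28]  = 85; Z_5 = min(Z_4, Z_1) + 3  [with Z_4=85, Z_1=6]  = 9.
Change = -3 − 9 = -12.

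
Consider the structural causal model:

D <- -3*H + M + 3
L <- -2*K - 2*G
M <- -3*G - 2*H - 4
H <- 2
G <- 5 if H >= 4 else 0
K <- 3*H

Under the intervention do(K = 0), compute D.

-11

Under do(K=0), the mechanism K <- 3*H is discarded; K is fixed at 0.
No directed path runs from K to D, so D keeps its natural value.
G = 5 if H >= 4 else 0  [with H=2]  = 0
M = -3*G - 2*H - 4  [with G=0, H=2]  = -8
D = -3*H + M + 3  [with H=2, M=-8]  = -11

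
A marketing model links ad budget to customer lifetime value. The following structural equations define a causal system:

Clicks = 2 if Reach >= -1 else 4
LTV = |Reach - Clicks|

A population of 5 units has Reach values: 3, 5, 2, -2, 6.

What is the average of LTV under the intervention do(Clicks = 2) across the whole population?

Every unit gets Clicks=2 under the intervention. LTV values become 1, 3, 0, 4, 4; E[LTV|do(Clicks=2)] = 2.4.

2.4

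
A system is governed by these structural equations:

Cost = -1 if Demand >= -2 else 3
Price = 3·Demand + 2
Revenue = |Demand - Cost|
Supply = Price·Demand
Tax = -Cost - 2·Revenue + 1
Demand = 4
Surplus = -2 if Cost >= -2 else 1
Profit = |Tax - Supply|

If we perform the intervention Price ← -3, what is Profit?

4

Under do(Price=-3), the mechanism Price = 3·Demand + 2 is discarded; Price is fixed at -3.
Supply = Price·Demand  [with Price=-3, Demand=4]  = -12
Cost = -1 if Demand >= -2 else 3  [with Demand=4]  = -1
Revenue = |Demand - Cost|  [with Demand=4, Cost=-1]  = 5
Tax = -Cost - 2·Revenue + 1  [with Cost=-1, Revenue=5]  = -8
Profit = |Tax - Supply|  [with Tax=-8, Supply=-12]  = 4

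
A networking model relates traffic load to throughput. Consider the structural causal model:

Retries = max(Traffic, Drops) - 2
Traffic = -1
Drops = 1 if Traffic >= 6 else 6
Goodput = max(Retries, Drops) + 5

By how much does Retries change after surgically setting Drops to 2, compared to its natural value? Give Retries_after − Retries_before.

The intervention breaks the incoming arrows to Drops: Drops = 1 if Traffic >= 6 else 6 no longer applies, and Drops = 2.
Retries = max(Traffic, Drops) - 2  [with Traffic=-1, Drops=2]  = 0
Without intervention: Drops = 1 if Traffic >= 6 else 6  [with Traffic=-1]  = 6; Retries = max(Traffic, Drops) - 2  [with Traffic=-1, Drops=6]  = 4.
Change = 0 − 4 = -4.

-4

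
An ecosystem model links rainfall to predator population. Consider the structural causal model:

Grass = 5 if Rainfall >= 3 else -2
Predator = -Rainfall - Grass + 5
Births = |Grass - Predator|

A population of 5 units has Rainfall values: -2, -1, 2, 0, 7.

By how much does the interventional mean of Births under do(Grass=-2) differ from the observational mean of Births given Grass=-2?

Every unit gets Grass=-2 under the intervention. Births values become 11, 10, 7, 9, 2; E[Births|do(Grass=-2)] = 7.8.
E[Births|Grass=-2] averages over only the 4 units with Grass=-2 (Rainfall = -2, -1, 2, 0): Births = 11, 10, 7, 9, mean 9.25.
Difference = 7.8 − 9.25 = -1.45.

-1.45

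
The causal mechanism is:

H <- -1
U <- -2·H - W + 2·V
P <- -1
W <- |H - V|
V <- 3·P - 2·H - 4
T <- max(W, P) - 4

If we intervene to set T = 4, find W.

4

do(T=4) replaces the equation T <- max(W, P) - 4 with the constant T = 4.
No directed path runs from T to W, so W keeps its natural value.
V = 3·P - 2·H - 4  [with P=-1, H=-1]  = -5
W = |H - V|  [with H=-1, V=-5]  = 4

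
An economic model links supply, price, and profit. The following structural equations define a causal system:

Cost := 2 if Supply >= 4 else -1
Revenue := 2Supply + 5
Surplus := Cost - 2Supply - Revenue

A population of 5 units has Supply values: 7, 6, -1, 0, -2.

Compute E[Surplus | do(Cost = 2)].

The intervention sets Cost=2 in all 5 units regardless of Supply. Recomputing Surplus per unit gives -31, -27, 1, -3, 5; average -11.

-11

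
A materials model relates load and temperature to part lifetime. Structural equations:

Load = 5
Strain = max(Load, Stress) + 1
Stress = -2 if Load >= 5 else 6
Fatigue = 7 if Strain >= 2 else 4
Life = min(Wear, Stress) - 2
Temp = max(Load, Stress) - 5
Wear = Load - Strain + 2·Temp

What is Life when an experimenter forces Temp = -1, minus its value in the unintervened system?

The intervention breaks the incoming arrows to Temp: Temp = max(Load, Stress) - 5 no longer applies, and Temp = -1.
Stress = -2 if Load >= 5 else 6  [with Load=5]  = -2
Strain = max(Load, Stress) + 1  [with Load=5, Stress=-2]  = 6
Wear = Load - Strain + 2·Temp  [with Load=5, Strain=6, Temp=-1]  = -3
Life = min(Wear, Stress) - 2  [with Wear=-3, Stress=-2]  = -5
Without intervention: Stress = -2 if Load >= 5 else 6  [with Load=5]  = -2; Strain = max(Load, Stress) + 1  [with Load=5, Stress=-2]  = 6; Temp = max(Load, Stress) - 5  [with Load=5, Stress=-2]  = 0; Wear = Load - Strain + 2·Temp  [with Load=5, Strain=6, Temp=0]  = -1; Life = min(Wear, Stress) - 2  [with Wear=-1, Stress=-2]  = -4.
Change = -5 − (-4) = -1.

-1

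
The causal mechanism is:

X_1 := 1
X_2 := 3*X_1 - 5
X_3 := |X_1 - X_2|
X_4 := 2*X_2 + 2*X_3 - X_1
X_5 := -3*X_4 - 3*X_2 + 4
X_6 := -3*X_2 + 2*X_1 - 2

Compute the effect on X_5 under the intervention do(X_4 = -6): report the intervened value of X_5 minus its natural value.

21

Intervening sets X_4 = -6 and removes its equation (X_4 := 2*X_2 + 2*X_3 - X_1).
X_2 = 3*X_1 - 5  [with X_1=1]  = -2
X_5 = -3*X_4 - 3*X_2 + 4  [with X_4=-6, X_2=-2]  = 28
Without intervention: X_2 = 3*X_1 - 5  [with X_1=1]  = -2; X_3 = |X_1 - X_2|  [with X_1=1, X_2=-2]  = 3; X_4 = 2*X_2 + 2*X_3 - X_1  [with X_2=-2, X_3=3, X_1=1]  = 1; X_5 = -3*X_4 - 3*X_2 + 4  [with X_4=1, X_2=-2]  = 7.
Change = 28 − 7 = 21.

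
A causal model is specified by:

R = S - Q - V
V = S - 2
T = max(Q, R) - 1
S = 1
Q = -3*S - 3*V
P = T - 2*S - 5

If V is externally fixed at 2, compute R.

8

Under do(V=2), the mechanism V = S - 2 is discarded; V is fixed at 2.
Q = -3*S - 3*V  [with S=1, V=2]  = -9
R = S - Q - V  [with S=1, Q=-9, V=2]  = 8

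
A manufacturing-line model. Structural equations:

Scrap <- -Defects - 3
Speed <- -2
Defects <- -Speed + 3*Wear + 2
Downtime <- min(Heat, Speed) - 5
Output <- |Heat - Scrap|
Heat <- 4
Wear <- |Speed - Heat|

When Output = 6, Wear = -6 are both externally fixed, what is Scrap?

Under do(Output = 6, Wear = -6), each intervened variable's structural equation is replaced by its fixed value.
Defects = -Speed + 3*Wear + 2  [with Speed=-2, Wear=-6]  = -14
Scrap = -Defects - 3  [with Defects=-14]  = 11

11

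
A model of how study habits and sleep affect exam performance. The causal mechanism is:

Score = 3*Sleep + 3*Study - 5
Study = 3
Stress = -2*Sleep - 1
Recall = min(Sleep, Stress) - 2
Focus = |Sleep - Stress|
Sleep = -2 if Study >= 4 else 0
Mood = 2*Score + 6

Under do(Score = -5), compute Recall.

-3

Under do(Score=-5), the mechanism Score = 3*Sleep + 3*Study - 5 is discarded; Score is fixed at -5.
Since Recall is not a descendant of the intervened variable, it is unaffected.
Sleep = -2 if Study >= 4 else 0  [with Study=3]  = 0
Stress = -2*Sleep - 1  [with Sleep=0]  = -1
Recall = min(Sleep, Stress) - 2  [with Sleep=0, Stress=-1]  = -3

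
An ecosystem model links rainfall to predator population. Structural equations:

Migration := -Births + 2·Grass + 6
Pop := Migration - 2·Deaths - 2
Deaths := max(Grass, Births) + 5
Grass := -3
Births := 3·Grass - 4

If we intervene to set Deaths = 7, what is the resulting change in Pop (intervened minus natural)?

-10

do(Deaths=7) replaces the equation Deaths := max(Grass, Births) + 5 with the constant Deaths = 7.
Births = 3·Grass - 4  [with Grass=-3]  = -13
Migration = -Births + 2·Grass + 6  [with Births=-13, Grass=-3]  = 13
Pop = Migration - 2·Deaths - 2  [with Migration=13, Deaths=7]  = -3
Without intervention: Births = 3·Grass - 4  [with Grass=-3]  = -13; Deaths = max(Grass, Births) + 5  [with Grass=-3, Births=-13]  = 2; Migration = -Births + 2·Grass + 6  [with Births=-13, Grass=-3]  = 13; Pop = Migration - 2·Deaths - 2  [with Migration=13, Deaths=2]  = 7.
Change = -3 − 7 = -10.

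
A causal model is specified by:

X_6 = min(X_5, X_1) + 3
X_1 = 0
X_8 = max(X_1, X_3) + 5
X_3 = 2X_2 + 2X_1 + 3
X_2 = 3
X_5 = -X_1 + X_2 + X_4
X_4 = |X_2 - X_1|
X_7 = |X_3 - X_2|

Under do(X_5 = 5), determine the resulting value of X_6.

3

The intervention breaks the incoming arrows to X_5: X_5 = -X_1 + X_2 + X_4 no longer applies, and X_5 = 5.
X_6 = min(X_5, X_1) + 3  [with X_5=5, X_1=0]  = 3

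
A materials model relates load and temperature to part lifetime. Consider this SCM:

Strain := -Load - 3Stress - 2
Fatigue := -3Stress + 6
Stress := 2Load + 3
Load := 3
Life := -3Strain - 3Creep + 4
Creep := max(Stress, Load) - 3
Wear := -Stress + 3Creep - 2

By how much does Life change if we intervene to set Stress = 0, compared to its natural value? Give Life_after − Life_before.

-63

Under do(Stress=0), the mechanism Stress := 2Load + 3 is discarded; Stress is fixed at 0.
Strain = -Load - 3Stress - 2  [with Load=3, Stress=0]  = -5
Creep = max(Stress, Load) - 3  [with Stress=0, Load=3]  = 0
Life = -3Strain - 3Creep + 4  [with Strain=-5, Creep=0]  = 19
Without intervention: Stress = 2Load + 3  [with Load=3]  = 9; Strain = -Load - 3Stress - 2  [with Load=3, Stress=9]  = -32; Creep = max(Stress, Load) - 3  [with Stress=9, Load=3]  = 6; Life = -3Strain - 3Creep + 4  [with Strain=-32, Creep=6]  = 82.
Change = 19 − 82 = -63.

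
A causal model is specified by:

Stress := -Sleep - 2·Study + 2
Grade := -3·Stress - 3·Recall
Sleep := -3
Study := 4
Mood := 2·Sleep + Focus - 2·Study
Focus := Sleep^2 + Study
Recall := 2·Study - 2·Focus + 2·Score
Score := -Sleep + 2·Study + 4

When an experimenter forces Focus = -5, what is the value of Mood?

-19

Under do(Focus=-5), the mechanism Focus := Sleep^2 + Study is discarded; Focus is fixed at -5.
Mood = 2·Sleep + Focus - 2·Study  [with Sleep=-3, Focus=-5, Study=4]  = -19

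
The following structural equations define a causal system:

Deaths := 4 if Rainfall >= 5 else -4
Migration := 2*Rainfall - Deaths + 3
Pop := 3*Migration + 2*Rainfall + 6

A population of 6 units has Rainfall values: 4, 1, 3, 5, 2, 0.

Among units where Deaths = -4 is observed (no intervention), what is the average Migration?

E[Migration|Deaths=-4] averages over only the 5 units with Deaths=-4 (Rainfall = 4, 1, 3, 2, 0): Migration = 15, 9, 13, 11, 7, mean 11.

11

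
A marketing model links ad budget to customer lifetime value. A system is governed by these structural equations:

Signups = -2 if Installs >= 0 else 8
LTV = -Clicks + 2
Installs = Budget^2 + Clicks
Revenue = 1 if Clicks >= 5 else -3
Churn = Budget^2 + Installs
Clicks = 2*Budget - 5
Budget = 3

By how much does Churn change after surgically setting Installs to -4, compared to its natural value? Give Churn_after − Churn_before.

-14

do(Installs=-4) replaces the equation Installs = Budget^2 + Clicks with the constant Installs = -4.
Churn = Budget^2 + Installs  [with Budget=3, Installs=-4]  = 5
Without intervention: Clicks = 2*Budget - 5  [with Budget=3]  = 1; Installs = Budget^2 + Clicks  [with Budget=3, Clicks=1]  = 10; Churn = Budget^2 + Installs  [with Budget=3, Installs=10]  = 19.
Change = 5 − 19 = -14.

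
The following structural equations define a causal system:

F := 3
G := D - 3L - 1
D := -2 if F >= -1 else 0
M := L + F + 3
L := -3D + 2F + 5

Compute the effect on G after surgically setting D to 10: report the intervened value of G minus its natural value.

Under do(D=10), the mechanism D := -2 if F >= -1 else 0 is discarded; D is fixed at 10.
L = -3D + 2F + 5  [with D=10, F=3]  = -19
G = D - 3L - 1  [with D=10, L=-19]  = 66
Without intervention: D = -2 if F >= -1 else 0  [with F=3]  = -2; L = -3D + 2F + 5  [with D=-2, F=3]  = 17; G = D - 3L - 1  [with D=-2, L=17]  = -54.
Change = 66 − (-54) = 120.

120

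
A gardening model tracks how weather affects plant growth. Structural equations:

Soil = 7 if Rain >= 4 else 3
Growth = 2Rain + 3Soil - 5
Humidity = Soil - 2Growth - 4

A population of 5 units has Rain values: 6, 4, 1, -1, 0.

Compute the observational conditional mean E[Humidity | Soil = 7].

E[Humidity|Soil=7] averages over only the 2 units with Soil=7 (Rain = 6, 4): Humidity = -53, -45, mean -49.

-49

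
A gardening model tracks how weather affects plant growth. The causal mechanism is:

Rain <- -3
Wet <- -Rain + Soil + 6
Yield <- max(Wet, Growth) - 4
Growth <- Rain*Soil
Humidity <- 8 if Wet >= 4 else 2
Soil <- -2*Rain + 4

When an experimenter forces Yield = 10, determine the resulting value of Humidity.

8

do(Yield=10) replaces the equation Yield <- max(Wet, Growth) - 4 with the constant Yield = 10.
Since Humidity is not a descendant of the intervened variable, it is unaffected.
Soil = -2*Rain + 4  [with Rain=-3]  = 10
Wet = -Rain + Soil + 6  [with Rain=-3, Soil=10]  = 19
Humidity = 8 if Wet >= 4 else 2  [with Wet=19]  = 8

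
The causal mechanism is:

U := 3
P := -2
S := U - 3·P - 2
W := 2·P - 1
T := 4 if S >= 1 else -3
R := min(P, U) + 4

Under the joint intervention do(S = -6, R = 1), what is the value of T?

-3

The joint intervention fixes S = -6, R = 1, removing each variable's own equation.
T = 4 if S >= 1 else -3  [with S=-6]  = -3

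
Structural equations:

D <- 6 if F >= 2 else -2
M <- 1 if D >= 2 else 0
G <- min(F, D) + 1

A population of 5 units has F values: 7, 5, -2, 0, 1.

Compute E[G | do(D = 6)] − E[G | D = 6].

do(D=6) breaks D's dependence on F. With D=6 fixed, G across the units is 7, 6, -1, 1, 2, mean 3.
Conditioning on D=6 selects the 2 unit(s) with F ∈ {7, 5}. Their G values: 7, 6. Mean = 6.5.
Difference = 3 − 6.5 = -3.5.

-3.5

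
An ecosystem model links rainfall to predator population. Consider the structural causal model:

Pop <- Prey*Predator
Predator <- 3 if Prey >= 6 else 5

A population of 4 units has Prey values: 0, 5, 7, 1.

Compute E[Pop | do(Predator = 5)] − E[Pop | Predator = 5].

6.25

Under do(Predator=5), Predator's equation is replaced by Predator=5 for every unit. Per-unit Pop: 0, 25, 35, 5. Mean = 16.25.
E[Pop|Predator=5] averages over only the 3 units with Predator=5 (Prey = 0, 5, 1): Pop = 0, 25, 5, mean 10.
Difference = 16.25 − 10 = 6.25.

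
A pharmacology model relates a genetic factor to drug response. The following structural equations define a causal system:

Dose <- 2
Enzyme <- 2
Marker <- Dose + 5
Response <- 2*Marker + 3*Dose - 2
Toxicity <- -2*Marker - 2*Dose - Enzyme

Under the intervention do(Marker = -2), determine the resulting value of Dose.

Under do(Marker=-2), the mechanism Marker <- Dose + 5 is discarded; Marker is fixed at -2.
Dose is not downstream of the intervention, so its value is determined by the original equations.

2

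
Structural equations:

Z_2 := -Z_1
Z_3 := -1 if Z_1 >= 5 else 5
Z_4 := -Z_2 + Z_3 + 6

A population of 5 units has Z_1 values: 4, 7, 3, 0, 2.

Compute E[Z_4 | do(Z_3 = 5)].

14.2

Every unit gets Z_3=5 under the intervention. Z_4 values become 15, 18, 14, 11, 13; E[Z_4|do(Z_3=5)] = 14.2.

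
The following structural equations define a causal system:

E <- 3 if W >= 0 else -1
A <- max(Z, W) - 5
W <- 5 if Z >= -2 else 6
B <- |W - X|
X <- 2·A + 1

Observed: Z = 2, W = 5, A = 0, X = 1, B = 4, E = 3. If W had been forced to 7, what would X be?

Under do(W=7), the mechanism W <- 5 if Z >= -2 else 6 is discarded; W is fixed at 7.
A = max(Z, W) - 5  [with Z=2, W=7]  = 2
X = 2·A + 1  [with A=2]  = 5

5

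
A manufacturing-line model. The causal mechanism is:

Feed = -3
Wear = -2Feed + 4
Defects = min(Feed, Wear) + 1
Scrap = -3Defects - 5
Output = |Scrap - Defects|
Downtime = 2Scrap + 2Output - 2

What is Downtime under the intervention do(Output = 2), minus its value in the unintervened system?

The intervention breaks the incoming arrows to Output: Output = |Scrap - Defects| no longer applies, and Output = 2.
Wear = -2Feed + 4  [with Feed=-3]  = 10
Defects = min(Feed, Wear) + 1  [with Feed=-3, Wear=10]  = -2
Scrap = -3Defects - 5  [with Defects=-2]  = 1
Downtime = 2Scrap + 2Output - 2  [with Scrap=1, Output=2]  = 4
Without intervention: Wear = -2Feed + 4  [with Feed=-3]  = 10; Defects = min(Feed, Wear) + 1  [with Feed=-3, Wear=10]  = -2; Scrap = -3Defects - 5  [with Defects=-2]  = 1; Output = |Scrap - Defects|  [with Scrap=1, Defects=-2]  = 3; Downtime = 2Scrap + 2Output - 2  [with Scrap=1, Output=3]  = 6.
Change = 4 − 6 = -2.

-2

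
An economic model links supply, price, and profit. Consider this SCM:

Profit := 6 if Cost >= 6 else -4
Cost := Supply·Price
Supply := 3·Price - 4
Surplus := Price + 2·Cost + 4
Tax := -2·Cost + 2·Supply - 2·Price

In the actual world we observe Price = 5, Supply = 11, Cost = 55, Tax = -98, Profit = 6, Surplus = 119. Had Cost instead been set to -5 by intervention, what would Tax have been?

22

The intervention breaks the incoming arrows to Cost: Cost := Supply·Price no longer applies, and Cost = -5.
Supply = 3·Price - 4  [with Price=5]  = 11
Tax = -2·Cost + 2·Supply - 2·Price  [with Cost=-5, Supply=11, Price=5]  = 22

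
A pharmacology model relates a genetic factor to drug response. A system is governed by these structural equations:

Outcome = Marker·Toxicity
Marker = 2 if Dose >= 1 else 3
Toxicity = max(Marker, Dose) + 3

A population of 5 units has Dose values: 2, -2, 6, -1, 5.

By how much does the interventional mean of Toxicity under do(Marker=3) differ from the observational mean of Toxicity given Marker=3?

1

Every unit gets Marker=3 under the intervention. Toxicity values become 6, 6, 9, 6, 8; E[Toxicity|do(Marker=3)] = 7.
Conditioning on Marker=3 selects the 2 unit(s) with Dose ∈ {-2, -1}. Their Toxicity values: 6, 6. Mean = 6.
Difference = 7 − 6 = 1.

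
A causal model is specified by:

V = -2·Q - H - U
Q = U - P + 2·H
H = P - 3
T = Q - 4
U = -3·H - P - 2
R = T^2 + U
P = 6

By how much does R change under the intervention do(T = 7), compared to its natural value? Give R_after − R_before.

Intervening sets T = 7 and removes its equation (T = Q - 4).
H = P - 3  [with P=6]  = 3
U = -3·H - P - 2  [with H=3, P=6]  = -17
R = T^2 + U  [with T=7, U=-17]  = 32
Without intervention: H = P - 3  [with P=6]  = 3; U = -3·H - P - 2  [with H=3, P=6]  = -17; Q = U - P + 2·H  [with U=-17, P=6, H=3]  = -17; T = Q - 4  [with Q=-17]  = -21; R = T^2 + U  [with T=-21, U=-17]  = 424.
Change = 32 − 424 = -392.

-392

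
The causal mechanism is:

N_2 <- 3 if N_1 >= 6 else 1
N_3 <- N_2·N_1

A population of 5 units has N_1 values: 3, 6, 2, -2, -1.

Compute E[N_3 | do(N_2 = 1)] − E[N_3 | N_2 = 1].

do(N_2=1) breaks N_2's dependence on N_1. With N_2=1 fixed, N_3 across the units is 3, 6, 2, -2, -1, mean 1.6.
E[N_3|N_2=1] averages over only the 4 units with N_2=1 (N_1 = 3, 2, -2, -1): N_3 = 3, 2, -2, -1, mean 0.5.
Difference = 1.6 − 0.5 = 1.1.

1.1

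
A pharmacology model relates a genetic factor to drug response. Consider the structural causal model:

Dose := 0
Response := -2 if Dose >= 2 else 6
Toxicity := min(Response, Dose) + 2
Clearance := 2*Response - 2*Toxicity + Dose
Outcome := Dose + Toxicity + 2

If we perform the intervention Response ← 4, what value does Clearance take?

4

Under do(Response=4), the mechanism Response := -2 if Dose >= 2 else 6 is discarded; Response is fixed at 4.
Toxicity = min(Response, Dose) + 2  [with Response=4, Dose=0]  = 2
Clearance = 2*Response - 2*Toxicity + Dose  [with Response=4, Toxicity=2, Dose=0]  = 4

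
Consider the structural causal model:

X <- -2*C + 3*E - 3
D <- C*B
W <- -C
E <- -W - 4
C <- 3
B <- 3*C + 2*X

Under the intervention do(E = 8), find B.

39

do(E=8) replaces the equation E <- -W - 4 with the constant E = 8.
X = -2*C + 3*E - 3  [with C=3, E=8]  = 15
B = 3*C + 2*X  [with C=3, X=15]  = 39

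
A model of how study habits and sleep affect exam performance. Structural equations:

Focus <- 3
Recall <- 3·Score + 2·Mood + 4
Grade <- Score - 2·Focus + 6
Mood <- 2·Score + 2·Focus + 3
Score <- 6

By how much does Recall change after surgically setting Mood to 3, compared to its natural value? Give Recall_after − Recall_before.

The intervention breaks the incoming arrows to Mood: Mood <- 2·Score + 2·Focus + 3 no longer applies, and Mood = 3.
Recall = 3·Score + 2·Mood + 4  [with Score=6, Mood=3]  = 28
Without intervention: Mood = 2·Score + 2·Focus + 3  [with Score=6, Focus=3]  = 21; Recall = 3·Score + 2·Mood + 4  [with Score=6, Mood=21]  = 64.
Change = 28 − 64 = -36.

-36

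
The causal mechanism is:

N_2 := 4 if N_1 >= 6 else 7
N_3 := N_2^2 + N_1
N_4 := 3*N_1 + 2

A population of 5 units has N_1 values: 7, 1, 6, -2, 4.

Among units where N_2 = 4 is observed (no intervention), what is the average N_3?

22.5

E[N_3|N_2=4] averages over only the 2 units with N_2=4 (N_1 = 7, 6): N_3 = 23, 22, mean 22.5.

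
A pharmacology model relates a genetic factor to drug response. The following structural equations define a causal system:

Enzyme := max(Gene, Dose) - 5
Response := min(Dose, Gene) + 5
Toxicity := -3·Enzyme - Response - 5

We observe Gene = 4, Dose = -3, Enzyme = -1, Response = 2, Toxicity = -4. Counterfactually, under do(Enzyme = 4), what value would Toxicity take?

-19

do(Enzyme=4) replaces the equation Enzyme := max(Gene, Dose) - 5 with the constant Enzyme = 4.
Response = min(Dose, Gene) + 5  [with Dose=-3, Gene=4]  = 2
Toxicity = -3·Enzyme - Response - 5  [with Enzyme=4, Response=2]  = -19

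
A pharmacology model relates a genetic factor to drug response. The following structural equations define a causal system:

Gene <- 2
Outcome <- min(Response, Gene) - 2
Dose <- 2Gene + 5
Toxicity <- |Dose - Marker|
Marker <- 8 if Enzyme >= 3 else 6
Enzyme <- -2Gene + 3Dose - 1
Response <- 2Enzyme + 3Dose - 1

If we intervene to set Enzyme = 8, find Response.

do(Enzyme=8) replaces the equation Enzyme <- -2Gene + 3Dose - 1 with the constant Enzyme = 8.
Dose = 2Gene + 5  [with Gene=2]  = 9
Response = 2Enzyme + 3Dose - 1  [with Enzyme=8, Dose=9]  = 42

42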